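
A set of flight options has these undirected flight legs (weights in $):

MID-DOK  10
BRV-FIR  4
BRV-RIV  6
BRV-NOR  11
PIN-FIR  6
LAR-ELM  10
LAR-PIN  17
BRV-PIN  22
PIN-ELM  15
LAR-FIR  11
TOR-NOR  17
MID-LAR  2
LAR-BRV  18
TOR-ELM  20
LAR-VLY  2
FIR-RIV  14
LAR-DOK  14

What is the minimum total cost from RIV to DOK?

$33

Shortest distances from RIV:
RIV: 0
BRV: 6  (via RIV)
FIR: 10  (via BRV)
PIN: 16  (via FIR)
NOR: 17  (via BRV)
LAR: 21  (via FIR)
MID: 23  (via LAR)
VLY: 23  (via LAR)
ELM: 31  (via PIN)
DOK: 33  (via MID)
Shortest route: RIV → BRV → FIR → LAR → MID → DOK = $33.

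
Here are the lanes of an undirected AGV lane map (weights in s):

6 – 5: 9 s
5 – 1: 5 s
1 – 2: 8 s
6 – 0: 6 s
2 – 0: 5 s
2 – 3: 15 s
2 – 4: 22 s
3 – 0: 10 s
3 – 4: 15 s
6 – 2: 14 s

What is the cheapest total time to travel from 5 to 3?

Candidate routes:
5 - 1 - 2 - 0 - 3: 5+8+5+10 = 28
5 - 6 - 0 - 3: 9+6+10 = 25
The minimum is 25 s via 5 - 6 - 0 - 3.

25 s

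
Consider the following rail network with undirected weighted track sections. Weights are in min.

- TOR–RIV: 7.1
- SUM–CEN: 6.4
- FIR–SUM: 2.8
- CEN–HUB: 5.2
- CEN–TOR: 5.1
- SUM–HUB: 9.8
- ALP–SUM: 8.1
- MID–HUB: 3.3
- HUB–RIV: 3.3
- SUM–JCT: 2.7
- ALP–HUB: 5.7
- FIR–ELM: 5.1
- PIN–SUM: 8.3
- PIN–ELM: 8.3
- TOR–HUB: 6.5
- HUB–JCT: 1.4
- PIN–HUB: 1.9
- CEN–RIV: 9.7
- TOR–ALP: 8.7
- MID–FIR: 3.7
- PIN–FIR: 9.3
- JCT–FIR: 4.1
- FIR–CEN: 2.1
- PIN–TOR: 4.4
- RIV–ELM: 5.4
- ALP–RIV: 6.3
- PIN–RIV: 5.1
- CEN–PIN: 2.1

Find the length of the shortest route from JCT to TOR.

Shortest distances from JCT:
JCT: 0
HUB: 1.4  (via JCT)
SUM: 2.7  (via JCT)
PIN: 3.3  (via HUB)
FIR: 4.1  (via JCT)
MID: 4.7  (via HUB)
RIV: 4.7  (via HUB)
CEN: 5.4  (via PIN)
ALP: 7.1  (via HUB)
TOR: 7.7  (via PIN)
Shortest route: JCT–HUB–PIN–TOR = 7.7 min.

7.7 min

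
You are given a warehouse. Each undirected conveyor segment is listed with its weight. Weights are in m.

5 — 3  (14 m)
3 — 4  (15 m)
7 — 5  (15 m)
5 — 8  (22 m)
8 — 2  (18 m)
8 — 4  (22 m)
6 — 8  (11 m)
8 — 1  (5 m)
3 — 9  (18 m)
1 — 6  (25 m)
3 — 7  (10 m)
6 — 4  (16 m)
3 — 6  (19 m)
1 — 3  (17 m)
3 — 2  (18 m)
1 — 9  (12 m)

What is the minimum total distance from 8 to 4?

22 m

Shortest distances from 8:
8: 0
1: 5  (via 8)
6: 11  (via 8)
9: 17  (via 1)
2: 18  (via 8)
3: 22  (via 1)
4: 22  (via 8)
Shortest route: 8–4 = 22 m.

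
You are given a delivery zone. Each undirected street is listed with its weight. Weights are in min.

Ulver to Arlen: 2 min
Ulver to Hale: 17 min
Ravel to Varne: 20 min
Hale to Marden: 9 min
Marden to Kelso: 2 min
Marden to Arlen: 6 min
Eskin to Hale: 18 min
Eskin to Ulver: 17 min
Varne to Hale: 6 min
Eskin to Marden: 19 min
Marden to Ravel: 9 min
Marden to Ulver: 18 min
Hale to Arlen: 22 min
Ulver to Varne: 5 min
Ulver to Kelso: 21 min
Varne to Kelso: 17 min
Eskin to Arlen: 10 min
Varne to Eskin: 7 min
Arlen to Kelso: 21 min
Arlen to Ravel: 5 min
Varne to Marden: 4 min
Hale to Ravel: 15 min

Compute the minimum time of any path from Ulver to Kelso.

10 min

Compare a few routes:
Ulver - Varne - Marden - Kelso: 5+4+2 = 11
Ulver - Marden - Kelso: 18+2 = 20
Ulver - Arlen - Marden - Kelso: 2+6+2 = 10
Ulver - Arlen - Ravel - Marden - Kelso: 2+5+9+2 = 18
The minimum is 10 min via Ulver - Arlen - Marden - Kelso.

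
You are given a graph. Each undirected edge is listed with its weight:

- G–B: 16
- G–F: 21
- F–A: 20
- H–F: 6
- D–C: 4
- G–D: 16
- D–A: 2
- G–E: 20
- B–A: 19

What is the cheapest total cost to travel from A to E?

Running Dijkstra from A:
A: 0
D: 2  (via A)
C: 6  (via D)
G: 18  (via D)
B: 19  (via A)
F: 20  (via A)
H: 26  (via F)
E: 38  (via G)
Shortest route: A–D–G–E = 38.

38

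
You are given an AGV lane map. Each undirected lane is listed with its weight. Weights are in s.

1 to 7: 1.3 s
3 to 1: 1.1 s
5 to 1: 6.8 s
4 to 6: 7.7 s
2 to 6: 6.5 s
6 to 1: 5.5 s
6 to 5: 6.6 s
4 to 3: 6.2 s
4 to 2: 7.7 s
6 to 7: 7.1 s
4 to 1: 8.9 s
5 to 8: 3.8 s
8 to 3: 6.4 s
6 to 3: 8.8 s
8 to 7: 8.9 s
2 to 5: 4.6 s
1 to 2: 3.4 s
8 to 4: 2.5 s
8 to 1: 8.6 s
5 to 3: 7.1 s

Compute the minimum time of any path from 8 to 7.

Settle nodes by increasing distance from 8:
8: 0
4: 2.5  (via 8)
5: 3.8  (via 8)
3: 6.4  (via 8)
1: 7.5  (via 3)
2: 8.4  (via 5)
7: 8.8  (via 1)
Shortest route: 8 → 3 → 1 → 7 = 8.8 s.

8.8 s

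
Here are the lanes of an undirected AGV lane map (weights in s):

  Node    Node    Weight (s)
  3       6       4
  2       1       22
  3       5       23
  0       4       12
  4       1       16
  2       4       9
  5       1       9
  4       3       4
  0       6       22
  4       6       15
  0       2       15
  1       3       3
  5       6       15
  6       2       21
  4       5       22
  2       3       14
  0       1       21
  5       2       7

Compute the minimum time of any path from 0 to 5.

22 s

Compare a few routes:
0 - 2 - 5: 15+7 = 22
0 - 4 - 3 - 1 - 5: 12+4+3+9 = 28
Cheapest is 0 - 2 - 5 at 22 s.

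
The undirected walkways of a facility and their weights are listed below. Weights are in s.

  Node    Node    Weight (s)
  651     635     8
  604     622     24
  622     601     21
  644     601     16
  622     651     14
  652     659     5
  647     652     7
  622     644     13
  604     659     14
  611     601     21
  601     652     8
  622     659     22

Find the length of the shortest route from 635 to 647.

Shortest distances from 635:
635: 0
651: 8  (via 635)
622: 22  (via 651)
644: 35  (via 622)
601: 43  (via 622)
659: 44  (via 622)
604: 46  (via 622)
652: 49  (via 659)
647: 56  (via 652)
Shortest route: 635 → 651 → 622 → 659 → 652 → 647 = 56 s.

56 s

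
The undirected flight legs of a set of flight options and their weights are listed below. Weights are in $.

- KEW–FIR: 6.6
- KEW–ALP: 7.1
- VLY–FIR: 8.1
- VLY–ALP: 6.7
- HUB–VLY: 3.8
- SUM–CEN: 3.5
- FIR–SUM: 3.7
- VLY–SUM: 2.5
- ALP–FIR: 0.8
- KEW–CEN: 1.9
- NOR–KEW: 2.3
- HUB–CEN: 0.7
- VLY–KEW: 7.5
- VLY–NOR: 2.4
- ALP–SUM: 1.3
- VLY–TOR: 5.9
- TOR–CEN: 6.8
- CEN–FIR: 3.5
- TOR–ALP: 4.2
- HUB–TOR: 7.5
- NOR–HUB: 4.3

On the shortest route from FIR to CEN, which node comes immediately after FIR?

Compare a few routes:
FIR–CEN: 3.5 = 3.5
FIR–ALP–SUM–CEN: 0.8+1.3+3.5 = 5.6
Cheapest is FIR–CEN at $3.5.
So from FIR the first move is to CEN.

CEN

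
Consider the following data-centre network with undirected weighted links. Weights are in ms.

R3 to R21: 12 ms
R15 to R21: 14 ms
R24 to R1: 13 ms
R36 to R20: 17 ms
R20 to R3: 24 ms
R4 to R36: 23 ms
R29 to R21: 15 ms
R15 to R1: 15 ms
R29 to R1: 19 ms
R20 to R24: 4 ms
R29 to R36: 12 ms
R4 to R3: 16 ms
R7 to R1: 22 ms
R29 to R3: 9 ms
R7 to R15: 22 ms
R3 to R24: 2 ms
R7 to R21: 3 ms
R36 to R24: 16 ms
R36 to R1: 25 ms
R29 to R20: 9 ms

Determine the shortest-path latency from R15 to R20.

32 ms

Shortest distances from R15:
R15: 0
R21: 14  (via R15)
R1: 15  (via R15)
R7: 17  (via R21)
R3: 26  (via R21)
R24: 28  (via R1)
R29: 29  (via R21)
R20: 32  (via R24)
Shortest route: R15 → R1 → R24 → R20 = 32 ms.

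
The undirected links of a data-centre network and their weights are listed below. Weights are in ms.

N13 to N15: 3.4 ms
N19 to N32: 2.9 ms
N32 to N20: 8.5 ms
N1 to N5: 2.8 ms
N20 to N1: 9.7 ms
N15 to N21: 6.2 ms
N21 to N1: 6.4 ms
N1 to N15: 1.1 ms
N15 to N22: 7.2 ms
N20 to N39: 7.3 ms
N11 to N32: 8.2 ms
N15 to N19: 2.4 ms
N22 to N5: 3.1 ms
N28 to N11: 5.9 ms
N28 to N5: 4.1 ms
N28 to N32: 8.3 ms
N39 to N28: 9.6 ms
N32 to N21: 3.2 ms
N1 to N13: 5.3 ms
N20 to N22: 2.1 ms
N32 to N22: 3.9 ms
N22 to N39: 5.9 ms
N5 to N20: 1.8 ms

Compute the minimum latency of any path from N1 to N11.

12.8 ms

Enumerating some paths:
N1 → N21 → N32 → N11: 6.4+3.2+8.2 = 17.8
N1 → N5 → N28 → N11: 2.8+4.1+5.9 = 12.8
N1 → N15 → N19 → N32 → N11: 1.1+2.4+2.9+8.2 = 14.6
The minimum is 12.8 ms via N1 → N5 → N28 → N11.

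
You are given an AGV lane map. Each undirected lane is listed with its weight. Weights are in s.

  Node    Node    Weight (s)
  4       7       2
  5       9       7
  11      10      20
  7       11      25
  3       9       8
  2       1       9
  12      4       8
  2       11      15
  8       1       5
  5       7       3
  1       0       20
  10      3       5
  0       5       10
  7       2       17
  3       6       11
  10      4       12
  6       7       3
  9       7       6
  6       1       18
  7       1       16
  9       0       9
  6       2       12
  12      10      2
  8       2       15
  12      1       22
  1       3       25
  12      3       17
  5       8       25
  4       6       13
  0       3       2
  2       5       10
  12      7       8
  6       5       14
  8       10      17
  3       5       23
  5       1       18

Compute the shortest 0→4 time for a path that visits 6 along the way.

Shortest 0→6: 0 → 3 → 6 = 13
Best 6 to 4: 6 → 7 → 4 costing 5
Total via 6: 13 + 5 = 18 s.

18 s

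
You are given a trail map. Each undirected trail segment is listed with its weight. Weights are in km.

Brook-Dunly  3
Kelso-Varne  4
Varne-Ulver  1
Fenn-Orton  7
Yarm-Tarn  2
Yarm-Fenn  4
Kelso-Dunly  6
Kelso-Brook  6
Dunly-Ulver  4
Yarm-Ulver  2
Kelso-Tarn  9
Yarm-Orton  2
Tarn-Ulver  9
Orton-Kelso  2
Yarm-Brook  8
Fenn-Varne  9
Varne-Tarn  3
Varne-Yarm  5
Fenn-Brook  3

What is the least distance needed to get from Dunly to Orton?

Enumerating some paths:
Dunly → Brook → Kelso → Orton: 3+6+2 = 11
Dunly → Ulver → Yarm → Orton: 4+2+2 = 8
Dunly → Ulver → Varne → Yarm → Orton: 4+1+5+2 = 12
Dunly → Ulver → Varne → Kelso → Orton: 4+1+4+2 = 11
Cheapest is Dunly → Ulver → Yarm → Orton at 8 km.

8 km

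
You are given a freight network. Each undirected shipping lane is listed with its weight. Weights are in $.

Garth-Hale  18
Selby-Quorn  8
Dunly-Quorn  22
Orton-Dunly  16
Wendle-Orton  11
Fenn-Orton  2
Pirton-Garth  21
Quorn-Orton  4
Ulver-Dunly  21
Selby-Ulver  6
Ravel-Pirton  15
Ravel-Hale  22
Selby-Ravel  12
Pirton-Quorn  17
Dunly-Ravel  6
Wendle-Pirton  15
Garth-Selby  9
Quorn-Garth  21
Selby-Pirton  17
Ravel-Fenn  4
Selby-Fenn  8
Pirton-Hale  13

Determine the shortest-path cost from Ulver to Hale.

Settle nodes by increasing distance from Ulver:
Ulver: 0
Selby: 6  (via Ulver)
Fenn: 14  (via Selby)
Quorn: 14  (via Selby)
Garth: 15  (via Selby)
Orton: 16  (via Fenn)
Ravel: 18  (via Selby)
Dunly: 21  (via Ulver)
Pirton: 23  (via Selby)
Wendle: 27  (via Orton)
Hale: 33  (via Garth)
Shortest route: Ulver → Selby → Garth → Hale = $33.

$33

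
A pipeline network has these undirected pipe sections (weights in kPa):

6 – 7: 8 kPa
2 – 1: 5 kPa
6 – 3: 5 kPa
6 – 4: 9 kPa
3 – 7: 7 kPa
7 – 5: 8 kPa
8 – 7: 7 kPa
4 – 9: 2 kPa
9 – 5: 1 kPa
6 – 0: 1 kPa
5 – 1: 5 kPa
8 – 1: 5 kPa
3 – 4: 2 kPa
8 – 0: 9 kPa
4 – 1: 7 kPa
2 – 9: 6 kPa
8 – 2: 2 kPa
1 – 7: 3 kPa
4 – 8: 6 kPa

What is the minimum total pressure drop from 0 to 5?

11 kPa

Running Dijkstra from 0:
0: 0
6: 1  (via 0)
3: 6  (via 6)
4: 8  (via 3)
7: 9  (via 6)
8: 9  (via 0)
9: 10  (via 4)
2: 11  (via 8)
5: 11  (via 9)
Shortest route: 0 → 6 → 3 → 4 → 9 → 5 = 11 kPa.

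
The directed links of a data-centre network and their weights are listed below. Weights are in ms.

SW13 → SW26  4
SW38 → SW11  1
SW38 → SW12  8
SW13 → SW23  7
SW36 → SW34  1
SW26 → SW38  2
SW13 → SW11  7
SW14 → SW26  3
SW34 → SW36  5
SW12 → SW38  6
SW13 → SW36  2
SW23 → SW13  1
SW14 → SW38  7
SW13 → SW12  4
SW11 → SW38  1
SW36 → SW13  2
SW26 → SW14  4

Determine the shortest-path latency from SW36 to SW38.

8 ms

Settle nodes by increasing distance from SW36:
SW36: 0
SW34: 1  (via SW36)
SW13: 2  (via SW36)
SW12: 6  (via SW13)
SW26: 6  (via SW13)
SW38: 8  (via SW26)
Shortest route: SW36 → SW13 → SW26 → SW38 = 8 ms.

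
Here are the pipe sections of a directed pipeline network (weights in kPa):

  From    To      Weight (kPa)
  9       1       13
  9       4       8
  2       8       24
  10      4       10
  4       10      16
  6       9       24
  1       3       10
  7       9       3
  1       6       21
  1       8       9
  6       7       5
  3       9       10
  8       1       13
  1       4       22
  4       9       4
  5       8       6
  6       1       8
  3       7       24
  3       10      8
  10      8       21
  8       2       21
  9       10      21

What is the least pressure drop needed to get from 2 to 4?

59 kPa

Running Dijkstra from 2:
2: 0
8: 24  (via 2)
1: 37  (via 8)
3: 47  (via 1)
10: 55  (via 3)
9: 57  (via 3)
6: 58  (via 1)
4: 59  (via 1)
Shortest route: 2 → 8 → 1 → 4 = 59 kPa.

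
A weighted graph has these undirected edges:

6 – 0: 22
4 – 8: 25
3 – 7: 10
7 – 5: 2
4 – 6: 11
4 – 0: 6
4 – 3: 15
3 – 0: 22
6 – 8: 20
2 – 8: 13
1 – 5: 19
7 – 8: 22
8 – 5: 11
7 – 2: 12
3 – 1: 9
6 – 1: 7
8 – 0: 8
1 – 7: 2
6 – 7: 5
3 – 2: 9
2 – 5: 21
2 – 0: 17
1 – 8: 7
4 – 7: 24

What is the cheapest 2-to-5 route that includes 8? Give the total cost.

24

Best 2 to 8: 2 → 8 costing 13
Shortest 8→5: 8 → 5 = 11
Total via 8: 13 + 11 = 24.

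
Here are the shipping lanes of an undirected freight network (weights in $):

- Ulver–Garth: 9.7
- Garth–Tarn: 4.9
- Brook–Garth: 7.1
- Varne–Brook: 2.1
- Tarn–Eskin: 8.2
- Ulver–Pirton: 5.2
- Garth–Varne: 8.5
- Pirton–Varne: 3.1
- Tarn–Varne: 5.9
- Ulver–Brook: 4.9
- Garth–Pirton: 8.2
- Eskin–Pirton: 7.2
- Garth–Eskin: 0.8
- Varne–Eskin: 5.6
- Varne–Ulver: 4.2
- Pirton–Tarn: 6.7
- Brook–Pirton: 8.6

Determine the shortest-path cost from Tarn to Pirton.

Compare a few routes:
Tarn–Pirton: 6.7 = 6.7
Tarn–Varne–Pirton: 5.9+3.1 = 9
Cheapest is Tarn–Pirton at $6.7.

$6.7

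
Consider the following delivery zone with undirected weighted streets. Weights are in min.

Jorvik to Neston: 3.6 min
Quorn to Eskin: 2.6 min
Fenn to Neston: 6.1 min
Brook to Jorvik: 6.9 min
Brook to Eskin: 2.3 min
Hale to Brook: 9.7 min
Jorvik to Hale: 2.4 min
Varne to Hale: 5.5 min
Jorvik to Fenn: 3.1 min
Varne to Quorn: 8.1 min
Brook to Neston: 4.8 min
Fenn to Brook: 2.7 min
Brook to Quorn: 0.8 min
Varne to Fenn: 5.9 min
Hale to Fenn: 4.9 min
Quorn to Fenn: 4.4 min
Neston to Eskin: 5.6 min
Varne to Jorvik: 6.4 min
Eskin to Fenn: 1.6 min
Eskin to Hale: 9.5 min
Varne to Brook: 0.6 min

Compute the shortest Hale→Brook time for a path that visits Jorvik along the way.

Shortest Hale→Jorvik: Hale–Jorvik = 2.4
Shortest Jorvik→Brook: Jorvik–Fenn–Brook = 5.8
Total via Jorvik: 2.4 + 5.8 = 8.2 min.

8.2 min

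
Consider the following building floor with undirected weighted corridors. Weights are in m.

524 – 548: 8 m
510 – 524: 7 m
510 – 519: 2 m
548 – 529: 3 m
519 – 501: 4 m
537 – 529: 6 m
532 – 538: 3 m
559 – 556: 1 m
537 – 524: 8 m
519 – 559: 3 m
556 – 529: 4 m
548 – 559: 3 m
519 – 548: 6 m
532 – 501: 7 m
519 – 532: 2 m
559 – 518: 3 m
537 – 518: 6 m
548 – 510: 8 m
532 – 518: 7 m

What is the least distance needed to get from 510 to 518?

8 m

Candidate routes:
510 - 548 - 559 - 518: 8+3+3 = 14
510 - 519 - 532 - 518: 2+2+7 = 11
510 - 519 - 559 - 518: 2+3+3 = 8
The minimum is 8 m via 510 - 519 - 559 - 518.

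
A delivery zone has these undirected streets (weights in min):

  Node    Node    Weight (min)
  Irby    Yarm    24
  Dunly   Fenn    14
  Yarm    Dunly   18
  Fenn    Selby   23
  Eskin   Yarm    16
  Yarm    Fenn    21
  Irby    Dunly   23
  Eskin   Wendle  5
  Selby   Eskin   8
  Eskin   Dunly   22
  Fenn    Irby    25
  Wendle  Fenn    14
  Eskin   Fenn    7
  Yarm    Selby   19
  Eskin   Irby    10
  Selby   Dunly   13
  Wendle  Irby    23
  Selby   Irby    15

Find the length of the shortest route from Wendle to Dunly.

26 min

Candidate routes:
Wendle - Eskin - Fenn - Dunly: 5+7+14 = 26
Wendle - Fenn - Dunly: 14+14 = 28
Wendle - Eskin - Dunly: 5+22 = 27
Cheapest is Wendle - Eskin - Fenn - Dunly at 26 min.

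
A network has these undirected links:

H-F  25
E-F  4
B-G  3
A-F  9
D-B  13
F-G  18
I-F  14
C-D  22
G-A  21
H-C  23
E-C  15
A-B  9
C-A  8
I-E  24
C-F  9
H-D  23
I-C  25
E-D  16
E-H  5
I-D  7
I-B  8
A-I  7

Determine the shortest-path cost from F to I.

Running Dijkstra from F:
F: 0
E: 4  (via F)
A: 9  (via F)
C: 9  (via F)
H: 9  (via E)
I: 14  (via F)
Shortest route: F → I = 14.

14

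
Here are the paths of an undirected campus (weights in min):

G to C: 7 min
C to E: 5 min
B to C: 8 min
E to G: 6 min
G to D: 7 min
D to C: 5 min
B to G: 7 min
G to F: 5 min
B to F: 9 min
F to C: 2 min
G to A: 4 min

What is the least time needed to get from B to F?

9 min

Running Dijkstra from B:
B: 0
G: 7  (via B)
C: 8  (via B)
F: 9  (via B)
Shortest route: B → F = 9 min.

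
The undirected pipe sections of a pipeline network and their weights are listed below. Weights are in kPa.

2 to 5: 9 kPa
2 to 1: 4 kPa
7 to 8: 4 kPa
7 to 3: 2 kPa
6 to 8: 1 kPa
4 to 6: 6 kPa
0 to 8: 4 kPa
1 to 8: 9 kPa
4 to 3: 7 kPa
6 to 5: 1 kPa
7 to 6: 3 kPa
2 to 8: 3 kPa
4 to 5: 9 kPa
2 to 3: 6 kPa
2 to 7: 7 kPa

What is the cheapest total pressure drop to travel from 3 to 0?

10 kPa

Shortest distances from 3:
3: 0
7: 2  (via 3)
6: 5  (via 7)
2: 6  (via 3)
5: 6  (via 6)
8: 6  (via 7)
4: 7  (via 3)
0: 10  (via 8)
Shortest route: 3 → 7 → 8 → 0 = 10 kPa.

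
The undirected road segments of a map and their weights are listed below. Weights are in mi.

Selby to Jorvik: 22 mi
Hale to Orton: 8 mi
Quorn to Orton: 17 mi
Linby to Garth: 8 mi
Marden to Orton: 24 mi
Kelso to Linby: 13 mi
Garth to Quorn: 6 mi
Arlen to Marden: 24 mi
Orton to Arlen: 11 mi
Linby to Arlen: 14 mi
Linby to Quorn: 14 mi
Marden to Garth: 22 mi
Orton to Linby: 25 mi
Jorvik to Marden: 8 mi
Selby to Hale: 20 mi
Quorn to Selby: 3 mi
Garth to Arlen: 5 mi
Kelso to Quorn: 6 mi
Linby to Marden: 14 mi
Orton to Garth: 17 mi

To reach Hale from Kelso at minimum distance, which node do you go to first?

Quorn

Enumerating some paths:
Kelso - Quorn - Orton - Hale: 6+17+8 = 31
Kelso - Quorn - Garth - Arlen - Orton - Hale: 6+6+5+11+8 = 36
Kelso - Quorn - Garth - Orton - Hale: 6+6+17+8 = 37
Kelso - Quorn - Selby - Hale: 6+3+20 = 29
The minimum is 29 mi via Kelso - Quorn - Selby - Hale.
So from Kelso the first move is to Quorn.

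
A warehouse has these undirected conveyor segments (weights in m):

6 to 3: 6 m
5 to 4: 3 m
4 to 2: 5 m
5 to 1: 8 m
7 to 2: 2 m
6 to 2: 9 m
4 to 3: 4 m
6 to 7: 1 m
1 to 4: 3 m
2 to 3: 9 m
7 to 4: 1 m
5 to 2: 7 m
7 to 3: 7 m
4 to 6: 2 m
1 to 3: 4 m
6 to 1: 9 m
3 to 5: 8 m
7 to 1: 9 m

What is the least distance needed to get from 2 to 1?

Compare a few routes:
2 - 7 - 6 - 4 - 1: 2+1+2+3 = 8
2 - 7 - 4 - 3 - 1: 2+1+4+4 = 11
2 - 4 - 1: 5+3 = 8
2 - 7 - 4 - 1: 2+1+3 = 6
The minimum is 6 m via 2 - 7 - 4 - 1.

6 m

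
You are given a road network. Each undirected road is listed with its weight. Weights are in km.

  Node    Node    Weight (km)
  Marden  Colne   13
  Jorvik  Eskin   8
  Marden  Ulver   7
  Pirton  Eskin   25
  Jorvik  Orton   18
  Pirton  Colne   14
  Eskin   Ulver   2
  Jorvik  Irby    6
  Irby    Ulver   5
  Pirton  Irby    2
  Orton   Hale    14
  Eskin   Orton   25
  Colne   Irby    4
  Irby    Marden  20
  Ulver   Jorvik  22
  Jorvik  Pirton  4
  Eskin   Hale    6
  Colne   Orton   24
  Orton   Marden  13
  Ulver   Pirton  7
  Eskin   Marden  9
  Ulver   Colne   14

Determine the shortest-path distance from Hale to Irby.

13 km

Candidate routes:
Hale - Eskin - Jorvik - Irby: 6+8+6 = 20
Hale - Eskin - Ulver - Irby: 6+2+5 = 13
Hale - Eskin - Ulver - Pirton - Irby: 6+2+7+2 = 17
The minimum is 13 km via Hale - Eskin - Ulver - Irby.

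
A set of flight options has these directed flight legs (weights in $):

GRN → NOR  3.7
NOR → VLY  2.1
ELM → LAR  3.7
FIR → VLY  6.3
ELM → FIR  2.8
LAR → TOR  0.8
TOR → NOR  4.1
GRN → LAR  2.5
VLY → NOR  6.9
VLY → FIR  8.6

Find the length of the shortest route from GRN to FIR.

Enumerating some paths:
GRN–LAR–TOR–NOR–VLY–FIR: 2.5+0.8+4.1+2.1+8.6 = 18.1
GRN–NOR–VLY–FIR: 3.7+2.1+8.6 = 14.4
Cheapest is GRN–NOR–VLY–FIR at $14.4.

$14.4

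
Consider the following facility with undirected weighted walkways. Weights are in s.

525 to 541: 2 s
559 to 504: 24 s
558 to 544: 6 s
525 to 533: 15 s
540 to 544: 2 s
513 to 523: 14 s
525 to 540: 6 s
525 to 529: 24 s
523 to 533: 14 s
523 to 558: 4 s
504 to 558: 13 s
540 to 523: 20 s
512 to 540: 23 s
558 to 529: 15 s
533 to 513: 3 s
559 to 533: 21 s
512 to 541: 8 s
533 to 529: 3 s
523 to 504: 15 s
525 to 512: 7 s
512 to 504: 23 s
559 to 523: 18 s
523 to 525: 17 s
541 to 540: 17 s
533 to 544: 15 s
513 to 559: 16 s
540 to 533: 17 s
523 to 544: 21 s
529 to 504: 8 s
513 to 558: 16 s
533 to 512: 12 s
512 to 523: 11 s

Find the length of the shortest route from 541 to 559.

36 s

Compare a few routes:
541–512–523–559: 8+11+18 = 37
541–525–523–559: 2+17+18 = 37
541–525–533–513–559: 2+15+3+16 = 36
The minimum is 36 s via 541–525–533–513–559.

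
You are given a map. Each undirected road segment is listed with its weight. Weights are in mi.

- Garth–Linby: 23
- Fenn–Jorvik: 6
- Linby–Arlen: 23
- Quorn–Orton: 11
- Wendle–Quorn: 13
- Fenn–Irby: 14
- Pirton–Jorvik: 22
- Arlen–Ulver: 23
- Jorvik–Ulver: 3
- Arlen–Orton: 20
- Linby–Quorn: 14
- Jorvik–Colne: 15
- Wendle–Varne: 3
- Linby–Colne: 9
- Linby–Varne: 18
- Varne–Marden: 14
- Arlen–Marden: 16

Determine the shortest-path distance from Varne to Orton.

Enumerating some paths:
Varne–Linby–Quorn–Orton: 18+14+11 = 43
Varne–Marden–Arlen–Orton: 14+16+20 = 50
Varne–Wendle–Quorn–Orton: 3+13+11 = 27
The minimum is 27 mi via Varne–Wendle–Quorn–Orton.

27 mi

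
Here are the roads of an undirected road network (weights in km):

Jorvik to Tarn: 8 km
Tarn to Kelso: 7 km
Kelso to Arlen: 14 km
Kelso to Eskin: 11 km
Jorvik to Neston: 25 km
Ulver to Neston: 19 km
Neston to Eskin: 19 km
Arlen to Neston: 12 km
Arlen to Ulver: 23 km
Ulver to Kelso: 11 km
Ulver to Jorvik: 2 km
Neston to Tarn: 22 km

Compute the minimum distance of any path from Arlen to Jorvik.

Settle nodes by increasing distance from Arlen:
Arlen: 0
Neston: 12  (via Arlen)
Kelso: 14  (via Arlen)
Tarn: 21  (via Kelso)
Ulver: 23  (via Arlen)
Jorvik: 25  (via Ulver)
Shortest route: Arlen → Ulver → Jorvik = 25 km.

25 km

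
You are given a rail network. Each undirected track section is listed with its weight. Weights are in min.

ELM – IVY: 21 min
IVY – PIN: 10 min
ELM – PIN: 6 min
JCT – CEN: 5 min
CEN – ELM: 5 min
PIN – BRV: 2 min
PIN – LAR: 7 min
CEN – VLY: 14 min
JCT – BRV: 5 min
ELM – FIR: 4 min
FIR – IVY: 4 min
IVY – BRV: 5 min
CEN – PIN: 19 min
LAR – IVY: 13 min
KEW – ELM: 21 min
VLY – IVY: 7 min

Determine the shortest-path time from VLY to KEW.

36 min

Shortest distances from VLY:
VLY: 0
IVY: 7  (via VLY)
FIR: 11  (via IVY)
BRV: 12  (via IVY)
CEN: 14  (via VLY)
PIN: 14  (via BRV)
ELM: 15  (via FIR)
JCT: 17  (via BRV)
LAR: 20  (via IVY)
KEW: 36  (via ELM)
Shortest route: VLY–IVY–FIR–ELM–KEW = 36 min.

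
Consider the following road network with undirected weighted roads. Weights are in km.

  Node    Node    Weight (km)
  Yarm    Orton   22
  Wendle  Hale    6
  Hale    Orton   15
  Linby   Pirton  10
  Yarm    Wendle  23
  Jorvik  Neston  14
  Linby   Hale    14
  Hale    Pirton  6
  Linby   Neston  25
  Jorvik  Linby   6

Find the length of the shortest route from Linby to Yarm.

Enumerating some paths:
Linby–Pirton–Hale–Orton–Yarm: 10+6+15+22 = 53
Linby–Hale–Orton–Yarm: 14+15+22 = 51
Linby–Pirton–Hale–Wendle–Yarm: 10+6+6+23 = 45
Linby–Hale–Wendle–Yarm: 14+6+23 = 43
The minimum is 43 km via Linby–Hale–Wendle–Yarm.

43 km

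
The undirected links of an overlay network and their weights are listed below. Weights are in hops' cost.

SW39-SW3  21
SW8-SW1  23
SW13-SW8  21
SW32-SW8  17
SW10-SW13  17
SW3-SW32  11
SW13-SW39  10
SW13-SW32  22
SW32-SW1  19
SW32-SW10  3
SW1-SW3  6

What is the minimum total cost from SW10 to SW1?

Enumerating some paths:
SW10 - SW32 - SW3 - SW1: 3+11+6 = 20
SW10 - SW32 - SW1: 3+19 = 22
Cheapest is SW10 - SW32 - SW3 - SW1 at 20 hops' cost.

20 hops' cost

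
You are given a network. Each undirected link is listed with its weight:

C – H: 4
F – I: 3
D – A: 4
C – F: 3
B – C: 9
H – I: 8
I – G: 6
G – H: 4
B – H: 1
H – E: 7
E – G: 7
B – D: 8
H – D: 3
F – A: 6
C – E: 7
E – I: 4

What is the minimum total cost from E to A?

Settle nodes by increasing distance from E:
E: 0
I: 4  (via E)
C: 7  (via E)
F: 7  (via I)
G: 7  (via E)
H: 7  (via E)
B: 8  (via H)
D: 10  (via H)
A: 13  (via F)
Shortest route: E → I → F → A = 13.

13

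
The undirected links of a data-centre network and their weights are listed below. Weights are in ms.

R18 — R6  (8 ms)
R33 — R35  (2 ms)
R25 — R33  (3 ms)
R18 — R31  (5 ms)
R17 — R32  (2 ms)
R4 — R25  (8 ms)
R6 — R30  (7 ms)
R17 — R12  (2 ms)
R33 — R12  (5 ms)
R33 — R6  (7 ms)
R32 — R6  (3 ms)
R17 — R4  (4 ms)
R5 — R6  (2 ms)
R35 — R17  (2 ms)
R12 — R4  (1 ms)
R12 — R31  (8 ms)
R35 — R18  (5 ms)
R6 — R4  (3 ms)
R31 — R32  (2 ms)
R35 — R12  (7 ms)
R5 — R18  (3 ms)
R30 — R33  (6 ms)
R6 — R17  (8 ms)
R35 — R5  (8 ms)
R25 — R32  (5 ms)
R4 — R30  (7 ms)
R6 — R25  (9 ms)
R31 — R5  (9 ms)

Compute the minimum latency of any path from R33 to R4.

6 ms

Compare a few routes:
R33 - R12 - R4: 5+1 = 6
R33 - R35 - R17 - R4: 2+2+4 = 8
R33 - R35 - R17 - R12 - R4: 2+2+2+1 = 7
The minimum is 6 ms via R33 - R12 - R4.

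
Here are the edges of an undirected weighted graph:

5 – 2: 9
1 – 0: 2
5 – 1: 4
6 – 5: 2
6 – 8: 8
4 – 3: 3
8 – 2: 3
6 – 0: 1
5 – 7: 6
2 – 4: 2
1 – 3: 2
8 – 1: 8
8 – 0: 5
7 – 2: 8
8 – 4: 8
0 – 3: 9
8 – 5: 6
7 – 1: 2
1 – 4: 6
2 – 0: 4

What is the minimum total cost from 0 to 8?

Settle nodes by increasing distance from 0:
0: 0
6: 1  (via 0)
1: 2  (via 0)
5: 3  (via 6)
2: 4  (via 0)
3: 4  (via 1)
7: 4  (via 1)
8: 5  (via 0)
Shortest route: 0–8 = 5.

5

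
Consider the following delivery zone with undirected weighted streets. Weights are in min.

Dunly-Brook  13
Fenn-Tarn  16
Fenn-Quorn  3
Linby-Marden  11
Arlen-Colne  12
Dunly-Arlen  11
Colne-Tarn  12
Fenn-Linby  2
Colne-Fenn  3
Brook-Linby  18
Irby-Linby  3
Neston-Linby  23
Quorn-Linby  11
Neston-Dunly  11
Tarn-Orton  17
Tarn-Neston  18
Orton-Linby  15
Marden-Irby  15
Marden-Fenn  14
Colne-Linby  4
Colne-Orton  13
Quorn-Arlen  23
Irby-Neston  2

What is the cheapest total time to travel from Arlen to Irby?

19 min

Settle nodes by increasing distance from Arlen:
Arlen: 0
Dunly: 11  (via Arlen)
Colne: 12  (via Arlen)
Fenn: 15  (via Colne)
Linby: 16  (via Colne)
Quorn: 18  (via Fenn)
Irby: 19  (via Linby)
Shortest route: Arlen–Colne–Linby–Irby = 19 min.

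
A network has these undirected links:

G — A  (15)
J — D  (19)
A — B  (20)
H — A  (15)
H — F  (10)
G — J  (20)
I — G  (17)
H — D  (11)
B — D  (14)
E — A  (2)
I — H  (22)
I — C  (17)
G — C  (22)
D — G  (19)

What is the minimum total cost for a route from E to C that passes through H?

56

Best E to H: E–A–H costing 17
Best H to C: H–I–C costing 39
Total via H: 17 + 39 = 56.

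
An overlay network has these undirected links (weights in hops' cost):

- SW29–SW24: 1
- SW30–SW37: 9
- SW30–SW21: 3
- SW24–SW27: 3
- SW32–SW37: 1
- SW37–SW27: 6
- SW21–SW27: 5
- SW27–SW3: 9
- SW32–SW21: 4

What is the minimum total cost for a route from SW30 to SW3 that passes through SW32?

23 hops' cost

Shortest SW30→SW32: SW30–SW21–SW32 = 7
Best SW32 to SW3: SW32–SW37–SW27–SW3 costing 16
Total via SW32: 7 + 16 = 23 hops' cost.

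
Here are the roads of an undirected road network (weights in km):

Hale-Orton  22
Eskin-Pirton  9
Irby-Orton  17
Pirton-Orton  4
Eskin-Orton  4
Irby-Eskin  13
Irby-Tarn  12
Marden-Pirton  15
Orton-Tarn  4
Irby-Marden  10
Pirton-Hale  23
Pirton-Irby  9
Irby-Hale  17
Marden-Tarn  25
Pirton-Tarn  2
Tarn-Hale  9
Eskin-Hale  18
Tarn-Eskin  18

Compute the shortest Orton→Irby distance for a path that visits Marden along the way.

29 km

Best Orton to Marden: Orton–Pirton–Marden costing 19
Shortest Marden→Irby: Marden–Irby = 10
Total via Marden: 19 + 10 = 29 km.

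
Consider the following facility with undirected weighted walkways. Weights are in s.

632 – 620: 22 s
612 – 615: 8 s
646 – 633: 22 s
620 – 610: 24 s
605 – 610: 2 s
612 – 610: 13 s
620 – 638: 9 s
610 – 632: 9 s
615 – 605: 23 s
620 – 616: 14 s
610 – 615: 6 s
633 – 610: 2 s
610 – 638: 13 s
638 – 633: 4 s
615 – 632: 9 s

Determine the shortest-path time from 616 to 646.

49 s

Running Dijkstra from 616:
616: 0
620: 14  (via 616)
638: 23  (via 620)
633: 27  (via 638)
610: 29  (via 633)
605: 31  (via 610)
615: 35  (via 610)
632: 36  (via 620)
612: 42  (via 610)
646: 49  (via 633)
Shortest route: 616 → 620 → 638 → 633 → 646 = 49 s.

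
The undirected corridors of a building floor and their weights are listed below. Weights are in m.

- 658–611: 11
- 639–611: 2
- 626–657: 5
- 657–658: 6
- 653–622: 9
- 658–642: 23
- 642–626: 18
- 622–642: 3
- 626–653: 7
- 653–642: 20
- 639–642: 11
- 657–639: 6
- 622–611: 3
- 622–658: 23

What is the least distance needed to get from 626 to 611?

Settle nodes by increasing distance from 626:
626: 0
657: 5  (via 626)
653: 7  (via 626)
658: 11  (via 657)
639: 11  (via 657)
611: 13  (via 639)
Shortest route: 626 → 657 → 639 → 611 = 13 m.

13 m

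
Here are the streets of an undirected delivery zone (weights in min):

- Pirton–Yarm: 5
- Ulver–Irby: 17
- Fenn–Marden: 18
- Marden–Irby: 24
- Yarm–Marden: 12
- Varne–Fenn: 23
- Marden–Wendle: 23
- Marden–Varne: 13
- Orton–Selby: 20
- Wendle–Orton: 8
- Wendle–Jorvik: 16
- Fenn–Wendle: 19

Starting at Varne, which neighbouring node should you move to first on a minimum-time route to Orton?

Enumerating some paths:
Varne → Marden → Wendle → Orton: 13+23+8 = 44
Varne → Marden → Fenn → Wendle → Orton: 13+18+19+8 = 58
Varne → Fenn → Wendle → Orton: 23+19+8 = 50
Cheapest is Varne → Marden → Wendle → Orton at 44 min.
So from Varne the first move is to Marden.

Marden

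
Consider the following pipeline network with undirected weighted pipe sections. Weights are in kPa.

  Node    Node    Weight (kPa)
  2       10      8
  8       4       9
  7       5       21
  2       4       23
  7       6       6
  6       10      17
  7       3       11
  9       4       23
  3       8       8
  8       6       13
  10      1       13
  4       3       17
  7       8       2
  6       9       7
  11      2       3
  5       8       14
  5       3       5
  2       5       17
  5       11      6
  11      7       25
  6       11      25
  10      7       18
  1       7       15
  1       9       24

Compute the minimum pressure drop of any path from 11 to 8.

Settle nodes by increasing distance from 11:
11: 0
2: 3  (via 11)
5: 6  (via 11)
3: 11  (via 5)
10: 11  (via 2)
8: 19  (via 3)
Shortest route: 11–5–3–8 = 19 kPa.

19 kPa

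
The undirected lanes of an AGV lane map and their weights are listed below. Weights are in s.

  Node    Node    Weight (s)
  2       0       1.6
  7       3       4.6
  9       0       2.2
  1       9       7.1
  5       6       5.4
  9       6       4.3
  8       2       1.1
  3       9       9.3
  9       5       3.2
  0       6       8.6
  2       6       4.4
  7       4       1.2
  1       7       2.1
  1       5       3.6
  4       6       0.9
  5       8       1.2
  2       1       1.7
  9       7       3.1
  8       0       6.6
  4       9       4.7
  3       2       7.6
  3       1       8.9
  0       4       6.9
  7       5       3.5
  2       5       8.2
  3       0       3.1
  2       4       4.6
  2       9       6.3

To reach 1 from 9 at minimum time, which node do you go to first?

Compare a few routes:
9 - 5 - 1: 3.2+3.6 = 6.8
9 - 1: 7.1 = 7.1
9 - 7 - 1: 3.1+2.1 = 5.2
9 - 0 - 2 - 1: 2.2+1.6+1.7 = 5.5
Cheapest is 9 - 7 - 1 at 5.2 s.
So from 9 the first move is to 7.

7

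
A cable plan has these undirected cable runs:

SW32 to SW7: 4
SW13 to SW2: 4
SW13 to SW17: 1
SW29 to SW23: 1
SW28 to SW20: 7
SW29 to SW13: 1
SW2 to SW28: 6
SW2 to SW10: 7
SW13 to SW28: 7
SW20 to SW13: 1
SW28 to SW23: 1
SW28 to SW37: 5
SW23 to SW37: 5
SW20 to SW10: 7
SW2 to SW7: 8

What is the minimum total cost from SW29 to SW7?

Candidate routes:
SW29–SW23–SW28–SW2–SW7: 1+1+6+8 = 16
SW29–SW13–SW2–SW7: 1+4+8 = 13
The minimum is 13 via SW29–SW13–SW2–SW7.

13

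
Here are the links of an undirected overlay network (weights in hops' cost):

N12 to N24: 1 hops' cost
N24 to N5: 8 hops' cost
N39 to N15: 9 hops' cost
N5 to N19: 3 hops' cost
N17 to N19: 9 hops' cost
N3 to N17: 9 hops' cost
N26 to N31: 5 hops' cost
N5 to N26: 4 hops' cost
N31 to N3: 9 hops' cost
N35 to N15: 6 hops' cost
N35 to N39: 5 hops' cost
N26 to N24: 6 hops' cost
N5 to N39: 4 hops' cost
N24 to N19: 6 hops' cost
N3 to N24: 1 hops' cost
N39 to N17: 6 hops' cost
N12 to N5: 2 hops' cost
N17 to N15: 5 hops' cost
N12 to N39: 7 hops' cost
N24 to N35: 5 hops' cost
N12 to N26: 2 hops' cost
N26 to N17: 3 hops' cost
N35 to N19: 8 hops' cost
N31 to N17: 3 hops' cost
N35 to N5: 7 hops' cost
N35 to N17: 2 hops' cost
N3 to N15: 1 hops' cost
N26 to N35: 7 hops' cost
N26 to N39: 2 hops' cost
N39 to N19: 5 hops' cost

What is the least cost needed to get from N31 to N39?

Enumerating some paths:
N31 - N17 - N39: 3+6 = 9
N31 - N26 - N39: 5+2 = 7
N31 - N17 - N35 - N39: 3+2+5 = 10
N31 - N17 - N26 - N39: 3+3+2 = 8
Cheapest is N31 - N26 - N39 at 7 hops' cost.

7 hops' cost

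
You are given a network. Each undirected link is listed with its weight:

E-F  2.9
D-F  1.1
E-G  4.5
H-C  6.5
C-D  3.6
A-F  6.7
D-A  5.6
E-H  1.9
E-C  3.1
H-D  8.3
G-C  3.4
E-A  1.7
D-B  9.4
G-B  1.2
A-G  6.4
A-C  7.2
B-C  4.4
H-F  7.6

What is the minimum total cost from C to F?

4.7

Shortest distances from C:
C: 0
E: 3.1  (via C)
G: 3.4  (via C)
D: 3.6  (via C)
B: 4.4  (via C)
F: 4.7  (via D)
Shortest route: C → D → F = 4.7.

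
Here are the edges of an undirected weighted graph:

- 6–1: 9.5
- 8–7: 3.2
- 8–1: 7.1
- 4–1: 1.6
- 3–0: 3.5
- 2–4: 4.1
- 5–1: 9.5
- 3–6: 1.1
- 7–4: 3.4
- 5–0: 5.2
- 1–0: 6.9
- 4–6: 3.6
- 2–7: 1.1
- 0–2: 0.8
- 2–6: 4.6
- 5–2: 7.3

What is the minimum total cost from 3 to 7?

Settle nodes by increasing distance from 3:
3: 0
6: 1.1  (via 3)
0: 3.5  (via 3)
2: 4.3  (via 0)
4: 4.7  (via 6)
7: 5.4  (via 2)
Shortest route: 3 → 0 → 2 → 7 = 5.4.

5.4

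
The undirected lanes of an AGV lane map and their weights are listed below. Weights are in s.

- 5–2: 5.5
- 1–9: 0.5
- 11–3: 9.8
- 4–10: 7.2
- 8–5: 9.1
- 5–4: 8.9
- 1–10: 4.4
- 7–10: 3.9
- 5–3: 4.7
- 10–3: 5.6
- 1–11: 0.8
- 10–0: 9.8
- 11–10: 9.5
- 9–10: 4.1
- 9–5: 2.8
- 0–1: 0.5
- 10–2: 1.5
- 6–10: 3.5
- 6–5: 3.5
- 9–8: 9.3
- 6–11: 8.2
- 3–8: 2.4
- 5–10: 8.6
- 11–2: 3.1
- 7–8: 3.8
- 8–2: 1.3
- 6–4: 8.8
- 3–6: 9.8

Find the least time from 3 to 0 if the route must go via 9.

8.5 s

Best 3 to 9: 3–5–9 costing 7.5
Shortest 9→0: 9–1–0 = 1
Total via 9: 7.5 + 1 = 8.5 s.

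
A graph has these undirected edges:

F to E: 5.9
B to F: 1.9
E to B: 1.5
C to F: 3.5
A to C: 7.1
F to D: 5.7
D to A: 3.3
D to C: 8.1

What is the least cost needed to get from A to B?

Settle nodes by increasing distance from A:
A: 0
D: 3.3  (via A)
C: 7.1  (via A)
F: 9  (via D)
B: 10.9  (via F)
Shortest route: A → D → F → B = 10.9.

10.9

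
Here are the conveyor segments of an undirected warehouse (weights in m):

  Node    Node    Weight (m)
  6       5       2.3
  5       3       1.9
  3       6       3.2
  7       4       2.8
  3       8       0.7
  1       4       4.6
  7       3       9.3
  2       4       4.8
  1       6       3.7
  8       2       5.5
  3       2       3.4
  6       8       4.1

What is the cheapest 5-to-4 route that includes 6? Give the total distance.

Best 5 to 6: 5–6 costing 2.3
Shortest 6→4: 6–1–4 = 8.3
Total via 6: 2.3 + 8.3 = 10.6 m.

10.6 m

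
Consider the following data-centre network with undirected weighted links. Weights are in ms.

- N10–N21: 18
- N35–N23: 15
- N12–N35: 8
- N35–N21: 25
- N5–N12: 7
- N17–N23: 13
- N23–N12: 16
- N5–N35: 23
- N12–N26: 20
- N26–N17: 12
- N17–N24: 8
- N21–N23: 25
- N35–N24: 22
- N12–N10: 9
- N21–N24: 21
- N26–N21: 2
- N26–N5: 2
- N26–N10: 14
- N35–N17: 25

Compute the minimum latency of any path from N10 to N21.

16 ms

Enumerating some paths:
N10–N12–N26–N21: 9+20+2 = 31
N10–N26–N21: 14+2 = 16
N10–N12–N5–N26–N21: 9+7+2+2 = 20
N10–N21: 18 = 18
The minimum is 16 ms via N10–N26–N21.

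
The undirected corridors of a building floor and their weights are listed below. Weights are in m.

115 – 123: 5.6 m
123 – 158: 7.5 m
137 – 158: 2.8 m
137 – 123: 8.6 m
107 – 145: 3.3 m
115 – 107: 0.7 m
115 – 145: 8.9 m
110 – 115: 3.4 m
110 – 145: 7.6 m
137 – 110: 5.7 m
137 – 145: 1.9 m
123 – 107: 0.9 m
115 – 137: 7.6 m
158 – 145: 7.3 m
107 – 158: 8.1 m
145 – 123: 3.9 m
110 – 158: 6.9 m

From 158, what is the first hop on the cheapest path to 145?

137

Compare a few routes:
158–137–145: 2.8+1.9 = 4.7
158–145: 7.3 = 7.3
158–123–145: 7.5+3.9 = 11.4
158–107–145: 8.1+3.3 = 11.4
The minimum is 4.7 m via 158–137–145.
So from 158 the first move is to 137.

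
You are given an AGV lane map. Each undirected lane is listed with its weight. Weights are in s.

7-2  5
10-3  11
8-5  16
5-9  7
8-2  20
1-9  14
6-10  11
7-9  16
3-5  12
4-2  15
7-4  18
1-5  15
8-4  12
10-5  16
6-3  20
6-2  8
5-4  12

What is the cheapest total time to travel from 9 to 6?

29 s

Running Dijkstra from 9:
9: 0
5: 7  (via 9)
1: 14  (via 9)
7: 16  (via 9)
3: 19  (via 5)
4: 19  (via 5)
2: 21  (via 7)
8: 23  (via 5)
10: 23  (via 5)
6: 29  (via 2)
Shortest route: 9–7–2–6 = 29 s.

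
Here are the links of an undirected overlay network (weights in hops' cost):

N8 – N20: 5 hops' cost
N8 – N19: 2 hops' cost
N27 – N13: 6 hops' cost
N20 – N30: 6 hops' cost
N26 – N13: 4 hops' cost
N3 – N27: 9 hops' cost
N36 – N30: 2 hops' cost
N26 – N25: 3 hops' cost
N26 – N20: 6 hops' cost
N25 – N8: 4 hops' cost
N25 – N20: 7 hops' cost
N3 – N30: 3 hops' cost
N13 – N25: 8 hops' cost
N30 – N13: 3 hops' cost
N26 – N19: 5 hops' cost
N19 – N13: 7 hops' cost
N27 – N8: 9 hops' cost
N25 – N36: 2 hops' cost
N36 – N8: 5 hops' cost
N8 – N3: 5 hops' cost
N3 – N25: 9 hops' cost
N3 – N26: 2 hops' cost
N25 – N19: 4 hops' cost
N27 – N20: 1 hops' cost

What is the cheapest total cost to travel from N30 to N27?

7 hops' cost

Enumerating some paths:
N30–N3–N26–N20–N27: 3+2+6+1 = 12
N30–N13–N27: 3+6 = 9
N30–N3–N27: 3+9 = 12
N30–N20–N27: 6+1 = 7
The minimum is 7 hops' cost via N30–N20–N27.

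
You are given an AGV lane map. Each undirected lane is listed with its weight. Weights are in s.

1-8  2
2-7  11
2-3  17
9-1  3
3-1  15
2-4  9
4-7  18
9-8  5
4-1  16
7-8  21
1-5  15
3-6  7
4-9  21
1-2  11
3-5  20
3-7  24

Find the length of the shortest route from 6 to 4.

Candidate routes:
6 → 3 → 2 → 4: 7+17+9 = 33
6 → 3 → 1 → 2 → 4: 7+15+11+9 = 42
6 → 3 → 1 → 4: 7+15+16 = 38
Cheapest is 6 → 3 → 2 → 4 at 33 s.

33 s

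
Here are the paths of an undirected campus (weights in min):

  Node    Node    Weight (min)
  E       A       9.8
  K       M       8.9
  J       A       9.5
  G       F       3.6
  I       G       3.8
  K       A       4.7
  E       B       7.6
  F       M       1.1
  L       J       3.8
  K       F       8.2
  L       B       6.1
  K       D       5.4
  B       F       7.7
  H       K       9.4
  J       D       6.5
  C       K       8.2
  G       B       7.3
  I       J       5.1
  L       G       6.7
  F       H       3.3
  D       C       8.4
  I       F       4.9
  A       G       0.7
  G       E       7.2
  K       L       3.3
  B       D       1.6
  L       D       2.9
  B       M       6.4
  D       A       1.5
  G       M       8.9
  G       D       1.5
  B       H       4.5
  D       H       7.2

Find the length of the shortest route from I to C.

Candidate routes:
I - G - D - C: 3.8+1.5+8.4 = 13.7
I - G - A - D - C: 3.8+0.7+1.5+8.4 = 14.4
Cheapest is I - G - D - C at 13.7 min.

13.7 min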